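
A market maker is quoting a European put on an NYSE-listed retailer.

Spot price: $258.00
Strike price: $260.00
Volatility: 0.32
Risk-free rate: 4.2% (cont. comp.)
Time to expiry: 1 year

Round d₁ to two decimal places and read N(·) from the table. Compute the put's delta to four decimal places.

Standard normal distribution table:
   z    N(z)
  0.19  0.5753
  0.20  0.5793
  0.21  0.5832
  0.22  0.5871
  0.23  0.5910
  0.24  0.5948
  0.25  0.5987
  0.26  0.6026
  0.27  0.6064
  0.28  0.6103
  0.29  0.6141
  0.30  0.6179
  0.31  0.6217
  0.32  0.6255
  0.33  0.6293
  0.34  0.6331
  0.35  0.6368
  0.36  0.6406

σ√T = 0.32 × 1.0000 = 0.3200
d₁ = [ln(258/260) + (0.042 + ½·0.32²)·1] / (σ√T) = (-0.0077 + 0.0932) / 0.3200 = 0.2671 which rounds to 0.27
N(d₁) = N(0.27) = 0.6064
Δ_put = N(d₁) − 1 = 0.6064 − 1 = -0.3936

-0.3936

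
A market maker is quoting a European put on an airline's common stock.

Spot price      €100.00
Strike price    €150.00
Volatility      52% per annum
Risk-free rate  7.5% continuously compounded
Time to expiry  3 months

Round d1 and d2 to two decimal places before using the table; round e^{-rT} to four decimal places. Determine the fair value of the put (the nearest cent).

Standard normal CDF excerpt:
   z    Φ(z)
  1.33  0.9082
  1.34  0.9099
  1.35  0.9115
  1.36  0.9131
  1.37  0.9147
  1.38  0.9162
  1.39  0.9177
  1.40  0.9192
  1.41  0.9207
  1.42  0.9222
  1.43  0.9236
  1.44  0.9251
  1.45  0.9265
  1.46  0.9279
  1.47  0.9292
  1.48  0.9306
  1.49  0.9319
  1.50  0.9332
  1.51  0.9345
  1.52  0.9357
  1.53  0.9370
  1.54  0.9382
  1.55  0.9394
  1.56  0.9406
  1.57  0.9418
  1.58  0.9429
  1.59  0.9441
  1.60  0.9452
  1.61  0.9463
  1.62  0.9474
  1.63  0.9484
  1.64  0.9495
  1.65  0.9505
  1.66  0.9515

€48.16

σ√T = 0.52 × 0.5000 = 0.2600
d₁ = [ln(100/150) + (0.075 + 0.52²/2)·0.25] / 0.2600 = [-0.4055 + 0.0525] / 0.2600 = -1.3574 ⇒ -1.36
d₂ = d₁ − σ√T = -1.3574 − 0.2600 = -1.6174 ⇒ -1.62
exp(−rT) = exp(−0.075·0.25) = 0.9814
P = 150·0.9814·N(1.62) − 100·N(1.36) = 150·0.9814·0.9474 − 100·0.9131 = 139.4668 − 91.3100 = 48.1568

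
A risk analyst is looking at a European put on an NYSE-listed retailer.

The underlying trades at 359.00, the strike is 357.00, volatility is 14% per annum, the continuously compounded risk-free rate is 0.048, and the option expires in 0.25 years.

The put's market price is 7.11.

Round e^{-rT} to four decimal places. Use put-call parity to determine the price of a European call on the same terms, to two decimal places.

13.36

e^(−rT) = e^(−0.048·0.25) = 0.9881
Put-call parity: C − P = S − K·e^(−rT) = 359 − 357·0.9881 = 359 − 352.7517 = 6.2483
C = P + (C − P) = 7.11 + (6.2483) = 13.3583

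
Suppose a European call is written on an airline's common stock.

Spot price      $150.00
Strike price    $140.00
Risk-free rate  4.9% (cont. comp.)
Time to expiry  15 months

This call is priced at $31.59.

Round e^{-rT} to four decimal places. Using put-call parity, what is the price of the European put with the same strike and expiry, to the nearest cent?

$13.27

e^(−rT) = e^(−0.049·1.25) = 0.9406
Put-call parity: C − P = S − K·e^(−rT) = 150 − 140·0.9406 = 150 − 131.6840 = 18.3160
P = C − (C − P) = 31.59 − (18.3160) = 13.2740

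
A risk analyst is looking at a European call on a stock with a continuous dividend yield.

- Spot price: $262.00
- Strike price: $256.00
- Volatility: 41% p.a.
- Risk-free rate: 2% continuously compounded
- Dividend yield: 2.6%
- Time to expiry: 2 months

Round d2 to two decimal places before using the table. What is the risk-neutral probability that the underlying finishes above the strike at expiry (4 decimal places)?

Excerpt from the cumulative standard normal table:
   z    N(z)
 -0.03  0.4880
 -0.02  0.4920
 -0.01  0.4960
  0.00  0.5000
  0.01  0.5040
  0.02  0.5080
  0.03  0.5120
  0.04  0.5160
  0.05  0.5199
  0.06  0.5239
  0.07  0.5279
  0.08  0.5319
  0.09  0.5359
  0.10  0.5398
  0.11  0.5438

T = 0.1667;  σ√T = 0.1674
d₁ = [ln(262/256) + (0.02 − 0.026 + 0.41²/2)·0.1667] / 0.1674 = [0.0232 + 0.0130] / 0.1674 = 0.2161 ⇒ 0.22
d₂ = d₁ − σ√T = 0.2161 − 0.1674 = 0.0487 ⇒ 0.05
Pr(exercise) under Q = N(d₂) = 0.5199

0.5199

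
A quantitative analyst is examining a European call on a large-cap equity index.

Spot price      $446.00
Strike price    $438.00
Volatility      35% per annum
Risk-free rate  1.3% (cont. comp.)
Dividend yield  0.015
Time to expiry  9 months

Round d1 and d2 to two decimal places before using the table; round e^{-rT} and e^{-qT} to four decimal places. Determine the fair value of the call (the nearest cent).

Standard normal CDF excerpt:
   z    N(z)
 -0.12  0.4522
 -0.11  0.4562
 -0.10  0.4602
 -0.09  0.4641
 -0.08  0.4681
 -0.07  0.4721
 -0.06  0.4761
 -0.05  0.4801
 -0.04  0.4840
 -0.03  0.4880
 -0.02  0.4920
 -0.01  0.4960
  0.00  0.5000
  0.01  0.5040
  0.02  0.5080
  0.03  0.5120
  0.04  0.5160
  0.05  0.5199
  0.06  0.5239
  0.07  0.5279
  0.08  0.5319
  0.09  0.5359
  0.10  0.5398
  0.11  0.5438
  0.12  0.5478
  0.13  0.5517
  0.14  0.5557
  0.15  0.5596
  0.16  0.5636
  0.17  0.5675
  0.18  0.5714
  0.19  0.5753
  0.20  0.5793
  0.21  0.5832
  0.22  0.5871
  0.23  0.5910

$57.58

σ√T = 0.35 × 0.8660 = 0.3031
d₁ = [ln(446/438) + (0.013 − 0.015 + 0.35²/2)·0.75] / 0.3031 = [0.0181 + 0.0444] / 0.3031 = 0.2063 → 0.21
d₂ = d₁ − σ√T = 0.2063 − 0.3031 = -0.0968 → -0.10
exp(−qT) = exp(−0.015·0.75) = 0.9888;  exp(−rT) = exp(−0.013·0.75) = 0.9903
C = 446·0.9888·N(0.21) − 438·0.9903·N(-0.10) = 446·0.9888·0.5832 − 438·0.9903·0.4602 = 257.1940 − 199.6124 = 57.5816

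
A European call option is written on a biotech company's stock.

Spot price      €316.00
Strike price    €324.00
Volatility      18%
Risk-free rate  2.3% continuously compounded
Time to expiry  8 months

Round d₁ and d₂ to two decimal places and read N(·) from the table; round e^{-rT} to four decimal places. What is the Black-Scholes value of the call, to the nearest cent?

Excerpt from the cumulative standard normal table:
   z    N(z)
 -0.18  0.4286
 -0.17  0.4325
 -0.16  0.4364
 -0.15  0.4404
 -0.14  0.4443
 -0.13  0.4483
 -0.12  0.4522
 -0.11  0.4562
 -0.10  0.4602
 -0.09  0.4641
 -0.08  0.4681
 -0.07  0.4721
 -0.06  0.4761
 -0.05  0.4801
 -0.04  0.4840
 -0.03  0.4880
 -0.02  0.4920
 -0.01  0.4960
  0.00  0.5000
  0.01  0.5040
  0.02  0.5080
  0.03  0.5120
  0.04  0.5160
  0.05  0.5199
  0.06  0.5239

σ√T = 0.18 × 0.8165 = 0.1470
ln(S/K) + (r + σ²/2)T = ln(316/324) + (0.023 + 0.18²/2)·0.6667 = -0.0250 + 0.0261 = 0.0011
d₁ = 0.0011 / 0.1470 = 0.0077 ⇒ 0.01
d₂ = d₁ − σ√T = 0.0077 − 0.1470 = -0.1393 ⇒ -0.14
exp(−rT) = exp(−0.023·0.6667) = 0.9848
N(d₁) = N(0.01) = 0.5040;  N(d₂) = N(-0.14) = 0.4443
C = 316·0.5040 − 324·0.9848·0.4443 = 159.2640 − 141.7651 = 17.4989

€17.50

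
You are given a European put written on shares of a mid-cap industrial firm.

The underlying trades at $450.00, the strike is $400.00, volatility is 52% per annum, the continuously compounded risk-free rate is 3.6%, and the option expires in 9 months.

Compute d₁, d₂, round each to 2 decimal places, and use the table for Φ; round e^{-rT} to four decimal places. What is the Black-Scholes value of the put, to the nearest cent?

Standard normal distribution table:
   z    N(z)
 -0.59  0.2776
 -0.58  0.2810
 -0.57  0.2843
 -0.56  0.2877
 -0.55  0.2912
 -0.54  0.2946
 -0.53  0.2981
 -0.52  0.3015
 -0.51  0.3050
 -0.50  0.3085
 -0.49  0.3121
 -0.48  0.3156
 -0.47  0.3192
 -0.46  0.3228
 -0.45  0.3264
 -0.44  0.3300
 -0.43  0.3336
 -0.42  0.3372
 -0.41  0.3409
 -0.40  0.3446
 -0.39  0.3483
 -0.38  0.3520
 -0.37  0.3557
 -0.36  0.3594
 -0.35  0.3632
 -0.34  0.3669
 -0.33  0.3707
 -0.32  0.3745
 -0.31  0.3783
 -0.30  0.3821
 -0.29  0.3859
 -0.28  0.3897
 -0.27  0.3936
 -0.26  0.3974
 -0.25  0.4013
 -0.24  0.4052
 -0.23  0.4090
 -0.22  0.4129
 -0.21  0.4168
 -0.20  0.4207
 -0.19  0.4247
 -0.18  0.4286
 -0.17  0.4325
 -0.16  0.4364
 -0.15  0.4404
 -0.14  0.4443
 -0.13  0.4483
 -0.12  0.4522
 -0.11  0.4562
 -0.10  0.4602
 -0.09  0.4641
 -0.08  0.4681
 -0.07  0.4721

$48.14

σ√T = 0.52 × 0.8660 = 0.4503
d₁ = [ln(450/400) + (0.036 + 0.52²/2)·0.75] / 0.4503 = [0.1178 + 0.1284] / 0.4503 = 0.5467 ≈ 0.55
d₂ = d₁ − σ√T = 0.5467 − 0.4503 = 0.0963 ≈ 0.10
e^(−rT) = e^(−0.036·0.75) = 0.9734
N(−d₂) = N(-0.10) = 0.4602;  N(−d₁) = N(-0.55) = 0.2912
P = 400·0.9734·0.4602 − 450·0.2912 = 179.1835 − 131.0400 = 48.1435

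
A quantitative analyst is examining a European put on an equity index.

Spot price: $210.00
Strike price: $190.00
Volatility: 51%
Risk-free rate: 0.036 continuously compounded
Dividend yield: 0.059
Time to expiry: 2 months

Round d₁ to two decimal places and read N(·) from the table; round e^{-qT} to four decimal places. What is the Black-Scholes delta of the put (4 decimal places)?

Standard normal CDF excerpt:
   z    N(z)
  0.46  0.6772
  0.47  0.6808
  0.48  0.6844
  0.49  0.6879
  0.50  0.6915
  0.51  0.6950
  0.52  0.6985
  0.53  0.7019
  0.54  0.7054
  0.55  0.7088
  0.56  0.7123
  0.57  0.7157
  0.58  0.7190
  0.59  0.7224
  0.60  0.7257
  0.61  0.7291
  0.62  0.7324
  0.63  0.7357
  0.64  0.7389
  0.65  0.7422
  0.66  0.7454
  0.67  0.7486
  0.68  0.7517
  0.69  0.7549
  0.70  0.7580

-0.2815

T = 0.1667;  σ√T = 0.2082
d₁ = [ln(210/190) + (0.036 − 0.059 + ½·0.51²)·0.1667] / (σ√T) = (0.1001 + 0.0178) / 0.2082 = 0.5664 ⇒ 0.57
N(d₁) = N(0.57) = 0.7157
Δ_put = e^(−qT)·(N(d₁) − 1) = 0.9902·(0.7157 − 1) = -0.2815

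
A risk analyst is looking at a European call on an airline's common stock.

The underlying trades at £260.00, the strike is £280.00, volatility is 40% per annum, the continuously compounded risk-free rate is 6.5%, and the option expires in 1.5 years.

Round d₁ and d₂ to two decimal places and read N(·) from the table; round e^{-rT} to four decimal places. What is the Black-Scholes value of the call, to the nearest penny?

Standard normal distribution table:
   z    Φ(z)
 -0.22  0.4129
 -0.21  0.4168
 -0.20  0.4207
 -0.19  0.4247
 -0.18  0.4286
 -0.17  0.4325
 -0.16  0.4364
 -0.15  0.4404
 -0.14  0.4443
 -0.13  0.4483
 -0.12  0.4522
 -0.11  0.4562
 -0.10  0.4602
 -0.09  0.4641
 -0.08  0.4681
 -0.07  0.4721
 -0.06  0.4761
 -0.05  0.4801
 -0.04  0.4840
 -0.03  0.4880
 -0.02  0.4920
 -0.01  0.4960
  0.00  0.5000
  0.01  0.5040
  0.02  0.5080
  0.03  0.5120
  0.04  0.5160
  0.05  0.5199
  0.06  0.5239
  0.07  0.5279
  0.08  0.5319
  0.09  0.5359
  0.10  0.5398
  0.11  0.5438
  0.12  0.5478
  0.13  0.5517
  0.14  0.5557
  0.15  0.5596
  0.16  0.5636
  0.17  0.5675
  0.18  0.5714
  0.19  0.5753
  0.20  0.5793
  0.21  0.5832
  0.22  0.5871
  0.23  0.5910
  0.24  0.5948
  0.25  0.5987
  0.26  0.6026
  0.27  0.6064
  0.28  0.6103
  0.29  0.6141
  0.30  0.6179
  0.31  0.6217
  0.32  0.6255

£52.81

T = 1.5;  σ√T = 0.4899
d₁ = [ln(260/280) + (0.065 + 0.4²/2)·1.5] / 0.4899 = [-0.0741 + 0.2175] / 0.4899 = 0.2927 ⇒ 0.29
d₂ = d₁ − σ√T = 0.2927 − 0.4899 = -0.1972 ⇒ -0.20
e^(−rT) = e^(−0.065·1.5) = 0.9071
N(d₁) = N(0.29) = 0.6141;  N(d₂) = N(-0.20) = 0.4207
C = 260·0.6141 − 280·0.9071·0.4207 = 159.6660 − 106.8528 = 52.8132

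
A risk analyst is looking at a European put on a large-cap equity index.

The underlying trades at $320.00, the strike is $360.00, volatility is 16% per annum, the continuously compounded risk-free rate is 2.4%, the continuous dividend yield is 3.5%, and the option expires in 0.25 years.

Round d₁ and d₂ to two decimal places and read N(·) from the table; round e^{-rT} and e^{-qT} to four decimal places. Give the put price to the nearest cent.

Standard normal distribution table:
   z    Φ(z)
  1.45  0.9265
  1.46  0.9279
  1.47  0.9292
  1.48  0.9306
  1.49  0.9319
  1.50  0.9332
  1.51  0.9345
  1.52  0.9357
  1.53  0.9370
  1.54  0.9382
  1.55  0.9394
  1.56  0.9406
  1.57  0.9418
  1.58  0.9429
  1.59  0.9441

σ√T = 0.16·√0.25 = 0.0800
d₁ = [ln(320/360) + (0.024 − 0.035 + ½·0.16²)·0.25] / (σ√T) = (-0.1178 + 0.0004) / 0.0800 = -1.4667 → -1.47
d₂ = -1.4667 − 0.0800 = -1.5467 → -1.55
exp(−qT) = exp(−0.035·0.25) = 0.9913;  exp(−rT) = exp(−0.024·0.25) = 0.9940
N(−d₂) = N(1.55) = 0.9394;  N(−d₁) = N(1.47) = 0.9292
P = 360·0.9940·0.9394 − 320·0.9913·0.9292 = 336.1549 − 294.7571 = 41.3978

$41.40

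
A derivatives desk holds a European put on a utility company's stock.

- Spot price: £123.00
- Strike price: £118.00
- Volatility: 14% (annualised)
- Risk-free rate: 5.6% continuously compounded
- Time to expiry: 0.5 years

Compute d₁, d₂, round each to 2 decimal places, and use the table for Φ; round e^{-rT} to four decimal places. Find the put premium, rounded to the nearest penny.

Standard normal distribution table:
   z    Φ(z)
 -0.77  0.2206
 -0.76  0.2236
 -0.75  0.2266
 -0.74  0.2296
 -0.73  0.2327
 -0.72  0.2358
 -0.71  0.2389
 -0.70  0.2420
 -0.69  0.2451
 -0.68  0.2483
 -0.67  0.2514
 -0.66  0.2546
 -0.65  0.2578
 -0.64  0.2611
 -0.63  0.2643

£1.71

σ√T = 0.14·√0.5 = 0.0990
d₁ = [ln(123/118) + (0.056 + 0.14²/2)·0.5] / 0.0990 = [0.0415 + 0.0329] / 0.0990 = 0.7516 ⇒ 0.75
d₂ = d₁ − σ√T = 0.7516 − 0.0990 = 0.6526 ⇒ 0.65
e^(−rT) = e^(−0.056·0.5) = 0.9724
N(−d₂) = N(-0.65) = 0.2578;  N(−d₁) = N(-0.75) = 0.2266
P = 118·0.9724·0.2578 − 123·0.2266 = 29.5808 − 27.8718 = 1.7090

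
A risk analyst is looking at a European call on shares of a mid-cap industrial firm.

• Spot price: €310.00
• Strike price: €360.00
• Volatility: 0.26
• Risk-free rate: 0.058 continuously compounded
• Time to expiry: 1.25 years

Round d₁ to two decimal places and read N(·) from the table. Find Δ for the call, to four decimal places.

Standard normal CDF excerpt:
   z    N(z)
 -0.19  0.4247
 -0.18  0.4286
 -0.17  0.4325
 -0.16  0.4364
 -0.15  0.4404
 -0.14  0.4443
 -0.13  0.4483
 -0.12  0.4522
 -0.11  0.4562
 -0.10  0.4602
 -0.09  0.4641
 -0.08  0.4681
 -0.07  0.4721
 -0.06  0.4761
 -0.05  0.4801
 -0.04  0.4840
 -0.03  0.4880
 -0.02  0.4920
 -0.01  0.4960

0.4522

σ√T = 0.26·√1.25 = 0.2907
d₁ = [ln(310/360) + (0.058 + 0.26²/2)·1.25] / 0.2907 = [-0.1495 + 0.1148] / 0.2907 = -0.1197 ⇒ -0.12
N(d₁) = N(-0.12) = 0.4522
Δ_call = N(d₁) = 0.4522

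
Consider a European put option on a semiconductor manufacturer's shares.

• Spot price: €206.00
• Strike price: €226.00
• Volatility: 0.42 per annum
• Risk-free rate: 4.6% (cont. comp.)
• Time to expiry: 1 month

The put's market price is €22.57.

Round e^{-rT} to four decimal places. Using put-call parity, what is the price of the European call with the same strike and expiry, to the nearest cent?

€3.43

e^(−rT) = e^(−0.046·0.08333) = 0.9962
Put-call parity: C − P = S − K·e^(−rT) = 206 − 226·0.9962 = 206 − 225.1412 = -19.1412
C = P + (C − P) = 22.57 + (-19.1412) = 3.4288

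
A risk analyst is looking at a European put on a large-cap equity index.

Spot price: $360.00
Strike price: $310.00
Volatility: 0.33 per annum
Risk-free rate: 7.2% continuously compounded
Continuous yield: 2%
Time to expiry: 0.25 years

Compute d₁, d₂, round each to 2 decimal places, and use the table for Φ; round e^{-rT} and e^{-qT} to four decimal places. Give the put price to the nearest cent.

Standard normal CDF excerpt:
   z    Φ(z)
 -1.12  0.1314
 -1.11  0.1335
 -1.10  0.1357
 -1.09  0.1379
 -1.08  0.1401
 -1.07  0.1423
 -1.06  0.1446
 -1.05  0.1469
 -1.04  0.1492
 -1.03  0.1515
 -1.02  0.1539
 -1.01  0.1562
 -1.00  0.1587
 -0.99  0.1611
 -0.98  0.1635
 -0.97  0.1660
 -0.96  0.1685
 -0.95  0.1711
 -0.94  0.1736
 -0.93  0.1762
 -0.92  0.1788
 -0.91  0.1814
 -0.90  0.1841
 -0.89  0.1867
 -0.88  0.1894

$5.08

σ√T = 0.33·√0.25 = 0.1650
d₁ = [ln(360/310) + (0.072 − 0.02 + ½·0.33²)·0.25] / (σ√T) = (0.1495 + 0.0266) / 0.1650 = 1.0675 which rounds to 1.07
d₂ = 1.0675 − 0.1650 = 0.9025 which rounds to 0.90
exp(−qT) = exp(−0.02·0.25) = 0.9950;  exp(−rT) = exp(−0.072·0.25) = 0.9822
N(−d₂) = N(-0.90) = 0.1841;  N(−d₁) = N(-1.07) = 0.1423
P = 310·0.9822·0.1841 − 360·0.9950·0.1423 = 56.0551 − 50.9719 = 5.0833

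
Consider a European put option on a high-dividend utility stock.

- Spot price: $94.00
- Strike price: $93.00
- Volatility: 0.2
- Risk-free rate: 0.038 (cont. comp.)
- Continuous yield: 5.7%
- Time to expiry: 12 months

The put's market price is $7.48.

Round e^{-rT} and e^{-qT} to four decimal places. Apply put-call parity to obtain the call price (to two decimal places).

exp(−qT) = exp(−0.057·1) = 0.9446;  exp(−rT) = exp(−0.038·1) = 0.9627
Put-call parity: C − P = S·e^(−qT) − K·e^(−rT) = 94·0.9446 − 93·0.9627 = 88.7924 − 89.5311 = -0.7387
C = P + (C − P) = 7.48 + (-0.7387) = 6.7413

$6.74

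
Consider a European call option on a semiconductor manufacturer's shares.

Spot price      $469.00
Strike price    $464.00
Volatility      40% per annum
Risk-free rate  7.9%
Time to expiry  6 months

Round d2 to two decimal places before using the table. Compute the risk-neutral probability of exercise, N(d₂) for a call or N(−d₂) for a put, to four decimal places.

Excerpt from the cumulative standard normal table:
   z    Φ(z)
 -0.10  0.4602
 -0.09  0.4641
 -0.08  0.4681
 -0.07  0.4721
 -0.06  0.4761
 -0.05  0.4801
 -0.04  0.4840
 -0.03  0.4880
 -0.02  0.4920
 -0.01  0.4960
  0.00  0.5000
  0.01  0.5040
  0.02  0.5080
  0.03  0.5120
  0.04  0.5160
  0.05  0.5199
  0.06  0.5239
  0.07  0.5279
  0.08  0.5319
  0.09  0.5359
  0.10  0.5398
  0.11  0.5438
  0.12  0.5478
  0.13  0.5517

0.5160

σ√T = 0.4 × 0.7071 = 0.2828
d₁ = [ln(469/464) + (0.079 + ½·0.4²)·0.5] / (σ√T) = (0.0107 + 0.0795) / 0.2828 = 0.3190 ≈ 0.32
d₂ = 0.3190 − 0.2828 = 0.0361 ≈ 0.04
Risk-neutral Pr[S_T > K] = N(d₂) = N(0.04) = 0.5160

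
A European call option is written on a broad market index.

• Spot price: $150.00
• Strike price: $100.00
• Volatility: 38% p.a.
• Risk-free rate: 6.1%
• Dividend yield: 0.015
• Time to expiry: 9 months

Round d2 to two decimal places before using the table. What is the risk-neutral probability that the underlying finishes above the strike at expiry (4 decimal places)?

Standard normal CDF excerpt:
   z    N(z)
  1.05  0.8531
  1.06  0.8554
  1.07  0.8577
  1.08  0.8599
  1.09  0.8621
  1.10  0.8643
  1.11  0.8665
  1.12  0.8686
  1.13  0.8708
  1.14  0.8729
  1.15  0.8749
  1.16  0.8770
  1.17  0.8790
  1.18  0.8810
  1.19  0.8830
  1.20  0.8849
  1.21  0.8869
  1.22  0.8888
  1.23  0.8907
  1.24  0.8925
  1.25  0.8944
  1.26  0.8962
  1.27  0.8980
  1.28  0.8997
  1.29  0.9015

T = 0.75;  σ√T = 0.3291
ln(S/K) + (r − q + σ²/2)T = ln(150/100) + (0.061 − 0.015 + 0.38²/2)·0.75 = 0.4055 + 0.0887 = 0.4941
d₁ = 0.4941 / 0.3291 = 1.5015 ⇒ 1.50
d₂ = d₁ − σ√T = 1.5015 − 0.3291 = 1.1724 ⇒ 1.17
Risk-neutral Pr[S_T > K] = N(d₂) = N(1.17) = 0.8790

0.8790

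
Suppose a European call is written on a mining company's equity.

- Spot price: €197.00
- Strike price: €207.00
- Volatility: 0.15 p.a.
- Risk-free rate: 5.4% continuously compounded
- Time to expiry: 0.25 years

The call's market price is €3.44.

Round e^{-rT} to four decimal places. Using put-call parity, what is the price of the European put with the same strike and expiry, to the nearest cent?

exp(−rT) = exp(−0.054·0.25) = 0.9866
Put-call parity: C − P = S − K·e^(−rT) = 197 − 207·0.9866 = 197 − 204.2262 = -7.2262
P = C − (C − P) = 3.44 − (-7.2262) = 10.6662

€10.67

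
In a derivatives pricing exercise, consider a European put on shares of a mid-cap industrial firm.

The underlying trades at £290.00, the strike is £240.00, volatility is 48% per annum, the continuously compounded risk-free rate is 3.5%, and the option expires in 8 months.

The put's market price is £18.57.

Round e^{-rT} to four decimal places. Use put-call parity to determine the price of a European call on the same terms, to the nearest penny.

exp(−rT) = exp(−0.035·0.6667) = 0.9769
Put-call parity: C − P = S − K·e^(−rT) = 290 − 240·0.9769 = 290 − 234.4560 = 55.5440
C = P + (C − P) = 18.57 + (55.5440) = 74.1140

£74.11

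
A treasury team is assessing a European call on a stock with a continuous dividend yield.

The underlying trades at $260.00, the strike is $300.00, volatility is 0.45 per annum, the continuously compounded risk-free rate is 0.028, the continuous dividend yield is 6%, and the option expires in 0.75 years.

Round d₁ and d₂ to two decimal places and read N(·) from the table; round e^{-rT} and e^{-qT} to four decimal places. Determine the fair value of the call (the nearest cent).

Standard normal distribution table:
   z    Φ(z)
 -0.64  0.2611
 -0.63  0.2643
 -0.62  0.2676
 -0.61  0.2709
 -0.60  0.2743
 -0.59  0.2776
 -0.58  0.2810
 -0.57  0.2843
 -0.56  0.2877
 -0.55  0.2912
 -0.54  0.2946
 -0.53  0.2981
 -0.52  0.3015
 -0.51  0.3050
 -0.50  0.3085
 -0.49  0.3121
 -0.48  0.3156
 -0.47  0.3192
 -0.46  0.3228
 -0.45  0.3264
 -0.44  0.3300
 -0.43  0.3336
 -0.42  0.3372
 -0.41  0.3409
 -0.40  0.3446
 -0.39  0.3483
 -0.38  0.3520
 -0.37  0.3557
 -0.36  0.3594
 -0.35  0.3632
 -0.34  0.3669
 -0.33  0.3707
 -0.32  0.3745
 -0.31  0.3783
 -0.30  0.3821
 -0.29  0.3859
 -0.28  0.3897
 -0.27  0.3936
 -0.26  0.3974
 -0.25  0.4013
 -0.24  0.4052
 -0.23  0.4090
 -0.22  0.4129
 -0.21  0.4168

$23.05

σ√T = 0.45 × 0.8660 = 0.3897
d₁ = [ln(260/300) + (0.028 − 0.06 + ½·0.45²)·0.75] / (σ√T) = (-0.1431 + 0.0519) / 0.3897 = -0.2339 which rounds to -0.23
d₂ = -0.2339 − 0.3897 = -0.6236 which rounds to -0.62
exp(−qT) = exp(−0.06·0.75) = 0.9560;  exp(−rT) = exp(−0.028·0.75) = 0.9792
N(d₁) = N(-0.23) = 0.4090;  N(d₂) = N(-0.62) = 0.2676
C = 260·0.9560·0.4090 − 300·0.9792·0.2676 = 101.6610 − 78.6102 = 23.0509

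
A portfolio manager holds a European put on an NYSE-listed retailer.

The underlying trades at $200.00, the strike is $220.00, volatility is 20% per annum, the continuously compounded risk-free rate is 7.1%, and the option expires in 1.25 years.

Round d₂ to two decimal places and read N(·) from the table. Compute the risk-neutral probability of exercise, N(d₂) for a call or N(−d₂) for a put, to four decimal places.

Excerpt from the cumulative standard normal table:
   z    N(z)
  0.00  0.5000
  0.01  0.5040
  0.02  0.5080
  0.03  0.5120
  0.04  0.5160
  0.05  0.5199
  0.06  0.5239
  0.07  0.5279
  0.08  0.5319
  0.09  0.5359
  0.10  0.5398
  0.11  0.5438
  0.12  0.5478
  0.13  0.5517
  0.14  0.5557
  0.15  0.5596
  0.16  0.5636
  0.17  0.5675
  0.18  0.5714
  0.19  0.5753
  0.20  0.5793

0.5557

σ√T = 0.2 × 1.1180 = 0.2236
d₁ = [ln(200/220) + (0.071 + ½·0.2²)·1.25] / (σ√T) = (-0.0953 + 0.1137) / 0.2236 = 0.0825 → 0.08
d₂ = 0.0825 − 0.2236 = -0.1411 → -0.14
Risk-neutral Pr[S_T < K] = N(−d₂) = N(0.14) = 0.5557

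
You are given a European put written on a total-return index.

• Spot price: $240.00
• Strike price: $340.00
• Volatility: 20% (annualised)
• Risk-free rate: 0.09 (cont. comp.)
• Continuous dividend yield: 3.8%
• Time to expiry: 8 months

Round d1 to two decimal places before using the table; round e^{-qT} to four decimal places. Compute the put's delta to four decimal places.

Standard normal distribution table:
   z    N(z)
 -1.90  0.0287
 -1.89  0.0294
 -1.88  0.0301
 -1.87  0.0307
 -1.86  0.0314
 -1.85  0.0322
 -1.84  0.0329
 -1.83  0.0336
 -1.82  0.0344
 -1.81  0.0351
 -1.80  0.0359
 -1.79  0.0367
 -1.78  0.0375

T = 0.6667;  σ√T = 0.1633
ln(S/K) + (r − q + σ²/2)T = ln(240/340) + (0.09 − 0.038 + 0.2²/2)·0.6667 = -0.3483 + 0.0480 = -0.3003
d₁ = -0.3003 / 0.1633 = -1.8390 ≈ -1.84
N(d₁) = N(-1.84) = 0.0329
Δ_put = e^(−qT)·(N(d₁) − 1) = 0.9750·(0.0329 − 1) = -0.9429

-0.9429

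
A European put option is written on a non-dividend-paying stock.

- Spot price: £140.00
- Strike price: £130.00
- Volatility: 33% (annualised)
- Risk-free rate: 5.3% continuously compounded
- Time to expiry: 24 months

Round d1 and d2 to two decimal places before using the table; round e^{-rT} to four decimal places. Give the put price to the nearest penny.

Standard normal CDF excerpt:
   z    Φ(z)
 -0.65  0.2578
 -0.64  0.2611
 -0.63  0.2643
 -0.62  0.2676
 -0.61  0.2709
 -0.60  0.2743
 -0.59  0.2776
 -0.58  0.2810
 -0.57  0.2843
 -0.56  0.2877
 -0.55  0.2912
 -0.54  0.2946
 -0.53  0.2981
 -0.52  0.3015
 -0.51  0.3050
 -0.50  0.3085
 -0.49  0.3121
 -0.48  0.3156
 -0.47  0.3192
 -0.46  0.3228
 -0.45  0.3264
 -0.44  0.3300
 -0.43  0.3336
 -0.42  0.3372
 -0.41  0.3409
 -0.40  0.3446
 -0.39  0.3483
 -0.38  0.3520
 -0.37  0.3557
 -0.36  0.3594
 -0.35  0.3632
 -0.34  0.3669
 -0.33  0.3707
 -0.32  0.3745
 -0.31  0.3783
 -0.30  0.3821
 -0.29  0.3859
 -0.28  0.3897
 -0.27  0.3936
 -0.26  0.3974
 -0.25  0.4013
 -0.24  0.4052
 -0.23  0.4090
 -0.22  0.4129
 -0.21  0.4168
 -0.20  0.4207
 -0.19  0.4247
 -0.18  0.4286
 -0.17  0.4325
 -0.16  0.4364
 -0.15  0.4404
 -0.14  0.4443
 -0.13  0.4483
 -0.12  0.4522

£14.03

σ√T = 0.33 × 1.4142 = 0.4667
d₁ = [ln(140/130) + (0.053 + 0.33²/2)·2] / 0.4667 = [0.0741 + 0.2149] / 0.4667 = 0.6193 → 0.62
d₂ = d₁ − σ√T = 0.6193 − 0.4667 = 0.1526 → 0.15
exp(−rT) = exp(−0.053·2) = 0.8994
P = 130·0.8994·N(-0.15) − 140·N(-0.62) = 130·0.8994·0.4404 − 140·0.2676 = 51.4924 − 37.4640 = 14.0284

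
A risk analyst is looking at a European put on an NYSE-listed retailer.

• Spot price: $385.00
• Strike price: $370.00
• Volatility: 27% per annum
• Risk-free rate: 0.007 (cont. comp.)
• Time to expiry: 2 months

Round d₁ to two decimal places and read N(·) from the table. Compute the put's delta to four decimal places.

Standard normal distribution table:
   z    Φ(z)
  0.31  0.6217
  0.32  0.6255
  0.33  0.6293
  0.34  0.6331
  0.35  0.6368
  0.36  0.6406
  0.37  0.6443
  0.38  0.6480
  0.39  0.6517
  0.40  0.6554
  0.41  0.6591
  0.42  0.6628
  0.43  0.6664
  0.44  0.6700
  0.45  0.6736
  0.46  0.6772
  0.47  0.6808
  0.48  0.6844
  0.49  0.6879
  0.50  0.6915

-0.3336

σ√T = 0.27·√0.1667 = 0.1102
d₁ = [ln(385/370) + (0.007 + ½·0.27²)·0.1667] / (σ√T) = (0.0397 + 0.0072) / 0.1102 = 0.4262 → 0.43
N(d₁) = N(0.43) = 0.6664
Δ_put = N(d₁) − 1 = 0.6664 − 1 = -0.3336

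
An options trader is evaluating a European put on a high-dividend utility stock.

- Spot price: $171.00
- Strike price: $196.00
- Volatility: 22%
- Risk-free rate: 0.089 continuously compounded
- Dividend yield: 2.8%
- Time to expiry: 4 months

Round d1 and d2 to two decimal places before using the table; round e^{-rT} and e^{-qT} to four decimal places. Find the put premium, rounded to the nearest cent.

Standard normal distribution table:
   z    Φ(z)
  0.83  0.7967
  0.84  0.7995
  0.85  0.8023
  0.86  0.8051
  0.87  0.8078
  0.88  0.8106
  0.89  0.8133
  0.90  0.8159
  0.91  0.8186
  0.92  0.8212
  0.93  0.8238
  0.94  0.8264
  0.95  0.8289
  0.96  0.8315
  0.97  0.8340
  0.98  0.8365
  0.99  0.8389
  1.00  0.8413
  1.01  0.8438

σ√T = 0.22·√0.3333 = 0.1270
d₁ = [ln(171/196) + (0.089 − 0.028 + ½·0.22²)·0.3333] / (σ√T) = (-0.1365 + 0.0284) / 0.1270 = -0.8507 ⇒ -0.85
d₂ = -0.8507 − 0.1270 = -0.9777 ⇒ -0.98
exp(−qT) = exp(−0.028·0.3333) = 0.9907;  exp(−rT) = exp(−0.089·0.3333) = 0.9708
N(−d₂) = N(0.98) = 0.8365;  N(−d₁) = N(0.85) = 0.8023
P = 196·0.9708·0.8365 − 171·0.9907·0.8023 = 159.1665 − 135.9174 = 23.2491

$23.25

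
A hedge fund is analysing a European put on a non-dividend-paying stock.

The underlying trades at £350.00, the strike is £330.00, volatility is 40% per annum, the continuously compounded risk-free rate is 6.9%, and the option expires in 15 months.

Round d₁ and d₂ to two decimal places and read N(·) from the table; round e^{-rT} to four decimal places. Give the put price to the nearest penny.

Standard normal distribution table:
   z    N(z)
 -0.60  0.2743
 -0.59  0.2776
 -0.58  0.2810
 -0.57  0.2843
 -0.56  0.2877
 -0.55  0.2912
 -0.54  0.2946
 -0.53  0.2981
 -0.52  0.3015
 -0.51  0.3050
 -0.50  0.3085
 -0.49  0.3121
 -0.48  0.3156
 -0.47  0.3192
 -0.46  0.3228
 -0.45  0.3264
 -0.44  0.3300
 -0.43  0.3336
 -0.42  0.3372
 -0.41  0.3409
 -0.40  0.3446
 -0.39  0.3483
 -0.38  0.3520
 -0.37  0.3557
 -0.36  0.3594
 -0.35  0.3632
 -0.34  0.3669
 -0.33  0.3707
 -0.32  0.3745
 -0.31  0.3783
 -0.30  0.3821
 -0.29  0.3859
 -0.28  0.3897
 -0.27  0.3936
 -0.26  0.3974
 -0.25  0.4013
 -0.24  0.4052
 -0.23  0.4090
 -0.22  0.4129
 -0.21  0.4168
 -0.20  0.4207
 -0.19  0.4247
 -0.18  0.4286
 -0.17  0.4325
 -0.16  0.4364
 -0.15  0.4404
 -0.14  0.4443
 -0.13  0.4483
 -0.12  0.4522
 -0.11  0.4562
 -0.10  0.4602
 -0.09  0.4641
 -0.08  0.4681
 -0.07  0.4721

T = 1.25;  σ√T = 0.4472
d₁ = [ln(350/330) + (0.069 + 0.4²/2)·1.25] / 0.4472 = [0.0588 + 0.1863] / 0.4472 = 0.5480 ≈ 0.55
d₂ = d₁ − σ√T = 0.5480 − 0.4472 = 0.1008 ≈ 0.10
e^(−rT) = e^(−0.069·1.25) = 0.9174
P = 330·0.9174·N(-0.10) − 350·N(-0.55) = 330·0.9174·0.4602 − 350·0.2912 = 139.3219 − 101.9200 = 37.4019

£37.40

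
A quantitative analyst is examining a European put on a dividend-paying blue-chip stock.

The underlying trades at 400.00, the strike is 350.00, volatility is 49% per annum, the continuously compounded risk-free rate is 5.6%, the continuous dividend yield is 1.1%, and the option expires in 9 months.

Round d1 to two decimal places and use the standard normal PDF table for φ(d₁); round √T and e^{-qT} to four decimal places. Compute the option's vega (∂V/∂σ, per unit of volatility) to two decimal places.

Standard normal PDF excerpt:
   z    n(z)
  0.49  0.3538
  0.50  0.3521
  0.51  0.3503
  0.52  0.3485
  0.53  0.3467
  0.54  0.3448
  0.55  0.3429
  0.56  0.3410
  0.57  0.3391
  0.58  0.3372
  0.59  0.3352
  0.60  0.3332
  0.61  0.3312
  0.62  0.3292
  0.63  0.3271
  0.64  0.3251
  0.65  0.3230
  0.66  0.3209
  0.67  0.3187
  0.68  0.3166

T = 0.75;  σ√T = 0.4244
d₁ = [ln(400/350) + (0.056 − 0.011 + 0.49²/2)·0.75] / 0.4244 = [0.1335 + 0.1238] / 0.4244 = 0.6064 which rounds to 0.61
√T = √0.75 = 0.8660
φ(d₁) = φ(0.61) = 0.3312
e^(−qT) = e^(−0.011·0.75) = 0.9918
vega = S·e^(−qT)·φ(d₁)·√T = 400·0.9918·0.3312·0.8660 = 113.7869
(The call has the same vega.)

113.79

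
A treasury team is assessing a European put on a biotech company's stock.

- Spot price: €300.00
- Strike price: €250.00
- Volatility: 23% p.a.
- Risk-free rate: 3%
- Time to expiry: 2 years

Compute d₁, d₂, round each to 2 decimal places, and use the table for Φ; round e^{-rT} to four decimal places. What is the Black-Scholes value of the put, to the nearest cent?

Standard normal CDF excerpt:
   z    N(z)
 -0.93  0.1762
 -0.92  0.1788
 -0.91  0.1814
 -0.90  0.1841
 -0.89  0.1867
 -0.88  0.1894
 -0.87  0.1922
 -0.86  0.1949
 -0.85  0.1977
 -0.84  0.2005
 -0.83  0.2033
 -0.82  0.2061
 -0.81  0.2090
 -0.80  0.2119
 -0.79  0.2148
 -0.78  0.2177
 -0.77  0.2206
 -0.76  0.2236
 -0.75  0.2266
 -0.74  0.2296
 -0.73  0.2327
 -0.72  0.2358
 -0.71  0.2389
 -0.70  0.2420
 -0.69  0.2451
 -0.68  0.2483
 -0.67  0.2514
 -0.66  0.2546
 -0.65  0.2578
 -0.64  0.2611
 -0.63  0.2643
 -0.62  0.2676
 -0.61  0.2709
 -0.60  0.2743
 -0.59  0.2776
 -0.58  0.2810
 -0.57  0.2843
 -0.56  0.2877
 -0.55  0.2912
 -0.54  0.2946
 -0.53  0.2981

σ√T = 0.23·√2 = 0.3253
d₁ = [ln(300/250) + (0.03 + 0.23²/2)·2] / 0.3253 = [0.1823 + 0.1129] / 0.3253 = 0.9076 → 0.91
d₂ = d₁ − σ√T = 0.9076 − 0.3253 = 0.5824 → 0.58
exp(−rT) = exp(−0.03·2) = 0.9418
N(−d₂) = N(-0.58) = 0.2810;  N(−d₁) = N(-0.91) = 0.1814
P = 250·0.9418·0.2810 − 300·0.1814 = 66.1615 − 54.4200 = 11.7415

€11.74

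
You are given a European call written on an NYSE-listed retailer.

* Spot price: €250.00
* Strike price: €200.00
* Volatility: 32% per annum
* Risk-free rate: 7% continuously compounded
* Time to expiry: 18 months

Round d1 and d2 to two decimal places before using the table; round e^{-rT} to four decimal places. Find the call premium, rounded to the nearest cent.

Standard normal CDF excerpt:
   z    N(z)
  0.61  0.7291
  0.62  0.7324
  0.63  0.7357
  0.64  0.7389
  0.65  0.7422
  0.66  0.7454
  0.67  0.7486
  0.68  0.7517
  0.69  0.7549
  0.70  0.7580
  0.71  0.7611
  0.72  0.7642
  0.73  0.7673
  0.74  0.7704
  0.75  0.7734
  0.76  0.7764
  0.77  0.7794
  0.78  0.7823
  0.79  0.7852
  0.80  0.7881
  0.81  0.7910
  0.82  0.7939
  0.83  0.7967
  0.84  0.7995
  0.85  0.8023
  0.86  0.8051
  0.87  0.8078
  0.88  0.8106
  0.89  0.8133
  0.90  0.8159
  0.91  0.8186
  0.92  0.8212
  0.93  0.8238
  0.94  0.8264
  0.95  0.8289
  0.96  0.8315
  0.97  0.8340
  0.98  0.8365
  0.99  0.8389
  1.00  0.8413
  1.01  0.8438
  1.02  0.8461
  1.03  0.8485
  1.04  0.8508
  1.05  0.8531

€79.08

σ√T = 0.32·√1.5 = 0.3919
ln(S/K) + (r + σ²/2)T = ln(250/200) + (0.07 + 0.32²/2)·1.5 = 0.2231 + 0.1818 = 0.4049
d₁ = 0.4049 / 0.3919 = 1.0332 → 1.03
d₂ = d₁ − σ√T = 1.0332 − 0.3919 = 0.6413 → 0.64
exp(−rT) = exp(−0.07·1.5) = 0.9003
N(d₁) = N(1.03) = 0.8485;  N(d₂) = N(0.64) = 0.7389
C = 250·0.8485 − 200·0.9003·0.7389 = 212.1250 − 133.0463 = 79.0787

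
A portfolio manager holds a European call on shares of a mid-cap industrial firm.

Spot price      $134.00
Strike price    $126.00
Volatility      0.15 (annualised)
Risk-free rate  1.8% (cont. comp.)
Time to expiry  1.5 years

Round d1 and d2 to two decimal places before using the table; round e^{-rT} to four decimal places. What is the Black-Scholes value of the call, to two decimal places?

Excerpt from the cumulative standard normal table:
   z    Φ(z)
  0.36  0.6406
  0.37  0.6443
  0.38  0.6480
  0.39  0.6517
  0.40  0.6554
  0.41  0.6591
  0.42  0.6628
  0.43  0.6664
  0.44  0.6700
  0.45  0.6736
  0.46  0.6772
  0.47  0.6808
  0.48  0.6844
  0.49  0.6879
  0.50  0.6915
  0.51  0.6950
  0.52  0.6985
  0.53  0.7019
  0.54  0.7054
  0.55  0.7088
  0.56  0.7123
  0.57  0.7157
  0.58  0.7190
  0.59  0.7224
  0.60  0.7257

$15.97

σ√T = 0.15·√1.5 = 0.1837
d₁ = [ln(134/126) + (0.018 + 0.15²/2)·1.5] / 0.1837 = [0.0616 + 0.0439] / 0.1837 = 0.5739 ≈ 0.57
d₂ = d₁ − σ√T = 0.5739 − 0.1837 = 0.3902 ≈ 0.39
e^(−rT) = e^(−0.018·1.5) = 0.9734
N(d₁) = N(0.57) = 0.7157;  N(d₂) = N(0.39) = 0.6517
C = 134·0.7157 − 126·0.9734·0.6517 = 95.9038 − 79.9300 = 15.9738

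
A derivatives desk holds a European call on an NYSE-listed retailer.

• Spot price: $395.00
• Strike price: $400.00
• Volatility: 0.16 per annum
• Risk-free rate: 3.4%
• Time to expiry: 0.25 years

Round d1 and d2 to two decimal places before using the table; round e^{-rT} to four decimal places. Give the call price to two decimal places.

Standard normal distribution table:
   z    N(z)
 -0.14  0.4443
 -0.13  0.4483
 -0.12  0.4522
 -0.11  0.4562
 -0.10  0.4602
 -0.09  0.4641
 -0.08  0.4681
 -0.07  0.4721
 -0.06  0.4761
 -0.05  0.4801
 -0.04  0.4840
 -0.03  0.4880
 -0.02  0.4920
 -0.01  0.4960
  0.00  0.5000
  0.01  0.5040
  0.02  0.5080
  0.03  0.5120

$11.86

σ√T = 0.16·√0.25 = 0.0800
d₁ = [ln(395/400) + (0.034 + ½·0.16²)·0.25] / (σ√T) = (-0.0126 + 0.0117) / 0.0800 = -0.0110 → -0.01
d₂ = -0.0110 − 0.0800 = -0.0910 → -0.09
exp(−rT) = exp(−0.034·0.25) = 0.9915
C = 395·N(-0.01) − 400·0.9915·N(-0.09) = 395·0.4960 − 400·0.9915·0.4641 = 195.9200 − 184.0621 = 11.8579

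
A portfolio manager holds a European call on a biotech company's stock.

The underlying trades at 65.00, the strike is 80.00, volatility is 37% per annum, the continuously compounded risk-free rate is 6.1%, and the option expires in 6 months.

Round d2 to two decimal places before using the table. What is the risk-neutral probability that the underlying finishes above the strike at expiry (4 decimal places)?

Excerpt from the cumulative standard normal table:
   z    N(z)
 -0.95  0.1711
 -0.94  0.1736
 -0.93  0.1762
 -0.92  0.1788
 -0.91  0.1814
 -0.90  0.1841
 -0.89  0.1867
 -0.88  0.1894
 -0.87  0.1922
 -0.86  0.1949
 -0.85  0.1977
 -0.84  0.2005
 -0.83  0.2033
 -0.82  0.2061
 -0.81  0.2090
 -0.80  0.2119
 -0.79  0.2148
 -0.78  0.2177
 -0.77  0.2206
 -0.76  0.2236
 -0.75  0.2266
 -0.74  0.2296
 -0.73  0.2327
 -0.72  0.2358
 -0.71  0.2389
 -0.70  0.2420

T = 0.5;  σ√T = 0.2616
ln(S/K) + (r + σ²/2)T = ln(65/80) + (0.061 + 0.37²/2)·0.5 = -0.2076 + 0.0647 = -0.1429
d₁ = -0.1429 / 0.2616 = -0.5462 which rounds to -0.55
d₂ = d₁ − σ√T = -0.5462 − 0.2616 = -0.8079 which rounds to -0.81
Risk-neutral Pr[S_T > K] = N(d₂) = N(-0.81) = 0.2090

0.2090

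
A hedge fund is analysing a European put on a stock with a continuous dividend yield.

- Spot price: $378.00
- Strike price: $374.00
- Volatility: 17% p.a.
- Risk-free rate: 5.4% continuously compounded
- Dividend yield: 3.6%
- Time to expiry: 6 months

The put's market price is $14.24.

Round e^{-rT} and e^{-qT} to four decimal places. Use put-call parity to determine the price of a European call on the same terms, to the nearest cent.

e^(−qT) = e^(−0.036·0.5) = 0.9822;  e^(−rT) = e^(−0.054·0.5) = 0.9734
Put-call parity: C − P = S·e^(−qT) − K·e^(−rT) = 378·0.9822 − 374·0.9734 = 371.2716 − 364.0516 = 7.2200
C = P + (C − P) = 14.24 + (7.2200) = 21.4600

$21.46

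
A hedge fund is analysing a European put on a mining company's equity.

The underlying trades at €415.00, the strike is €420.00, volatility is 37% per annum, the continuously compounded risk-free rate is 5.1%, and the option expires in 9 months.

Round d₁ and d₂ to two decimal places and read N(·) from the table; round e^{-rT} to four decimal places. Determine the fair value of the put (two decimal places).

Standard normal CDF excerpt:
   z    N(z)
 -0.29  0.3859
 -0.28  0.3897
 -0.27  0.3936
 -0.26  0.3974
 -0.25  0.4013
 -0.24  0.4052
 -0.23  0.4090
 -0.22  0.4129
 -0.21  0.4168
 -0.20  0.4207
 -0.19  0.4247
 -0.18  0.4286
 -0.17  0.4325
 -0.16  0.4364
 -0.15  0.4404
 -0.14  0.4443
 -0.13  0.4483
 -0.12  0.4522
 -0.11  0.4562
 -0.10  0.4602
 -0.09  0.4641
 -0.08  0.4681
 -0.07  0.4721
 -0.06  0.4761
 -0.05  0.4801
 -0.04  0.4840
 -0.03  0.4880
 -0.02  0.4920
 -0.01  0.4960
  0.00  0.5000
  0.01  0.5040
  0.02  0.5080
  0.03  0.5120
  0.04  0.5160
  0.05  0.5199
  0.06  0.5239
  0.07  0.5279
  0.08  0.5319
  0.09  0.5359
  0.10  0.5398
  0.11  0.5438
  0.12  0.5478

σ√T = 0.37·√0.75 = 0.3204
ln(S/K) + (r + σ²/2)T = ln(415/420) + (0.051 + 0.37²/2)·0.75 = -0.0120 + 0.0896 = 0.0776
d₁ = 0.0776 / 0.3204 = 0.2422 which rounds to 0.24
d₂ = d₁ − σ√T = 0.2422 − 0.3204 = -0.0782 which rounds to -0.08
e^(−rT) = e^(−0.051·0.75) = 0.9625
N(−d₂) = N(0.08) = 0.5319;  N(−d₁) = N(-0.24) = 0.4052
P = 420·0.9625·0.5319 − 415·0.4052 = 215.0206 − 168.1580 = 46.8626

€46.86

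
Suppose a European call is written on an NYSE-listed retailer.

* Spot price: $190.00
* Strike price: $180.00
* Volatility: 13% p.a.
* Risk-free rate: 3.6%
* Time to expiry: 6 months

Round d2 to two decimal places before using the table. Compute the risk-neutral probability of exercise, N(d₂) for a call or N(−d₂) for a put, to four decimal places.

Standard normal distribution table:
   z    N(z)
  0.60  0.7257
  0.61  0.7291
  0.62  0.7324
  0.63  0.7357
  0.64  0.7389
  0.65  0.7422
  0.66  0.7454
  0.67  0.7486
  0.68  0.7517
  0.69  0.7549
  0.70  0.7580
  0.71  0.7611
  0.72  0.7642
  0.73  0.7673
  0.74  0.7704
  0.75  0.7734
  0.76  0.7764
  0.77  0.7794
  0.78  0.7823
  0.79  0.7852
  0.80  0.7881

0.7704

σ√T = 0.13·√0.5 = 0.0919
d₁ = [ln(190/180) + (0.036 + 0.13²/2)·0.5] / 0.0919 = [0.0541 + 0.0222] / 0.0919 = 0.8299 which rounds to 0.83
d₂ = d₁ − σ√T = 0.8299 − 0.0919 = 0.7380 which rounds to 0.74
Pr(exercise) under Q = N(d₂) = 0.7704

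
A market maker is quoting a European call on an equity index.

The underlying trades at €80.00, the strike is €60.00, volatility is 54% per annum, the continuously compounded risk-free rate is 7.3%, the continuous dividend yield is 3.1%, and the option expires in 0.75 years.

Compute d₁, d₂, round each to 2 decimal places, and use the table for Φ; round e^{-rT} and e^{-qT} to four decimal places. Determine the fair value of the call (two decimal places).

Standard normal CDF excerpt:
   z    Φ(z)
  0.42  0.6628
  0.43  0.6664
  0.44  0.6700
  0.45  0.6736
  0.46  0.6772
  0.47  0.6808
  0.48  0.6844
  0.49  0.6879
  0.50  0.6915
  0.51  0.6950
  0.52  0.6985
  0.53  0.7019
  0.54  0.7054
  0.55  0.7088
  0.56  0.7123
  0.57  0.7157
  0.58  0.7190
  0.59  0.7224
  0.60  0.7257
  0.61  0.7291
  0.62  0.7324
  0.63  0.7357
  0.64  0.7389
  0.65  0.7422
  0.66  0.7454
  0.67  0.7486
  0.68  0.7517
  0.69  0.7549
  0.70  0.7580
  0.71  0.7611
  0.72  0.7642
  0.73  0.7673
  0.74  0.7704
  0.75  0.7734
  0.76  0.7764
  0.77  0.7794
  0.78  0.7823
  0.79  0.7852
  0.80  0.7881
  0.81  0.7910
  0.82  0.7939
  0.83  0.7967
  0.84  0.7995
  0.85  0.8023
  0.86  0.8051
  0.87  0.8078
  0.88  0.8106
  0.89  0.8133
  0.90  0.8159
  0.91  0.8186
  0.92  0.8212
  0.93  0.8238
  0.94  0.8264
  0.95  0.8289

σ√T = 0.54 × 0.8660 = 0.4677
d₁ = [ln(80/60) + (0.073 − 0.031 + 0.54²/2)·0.75] / 0.4677 = [0.2877 + 0.1409] / 0.4677 = 0.9163 ⇒ 0.92
d₂ = d₁ − σ√T = 0.9163 − 0.4677 = 0.4487 ⇒ 0.45
exp(−qT) = exp(−0.031·0.75) = 0.9770;  exp(−rT) = exp(−0.073·0.75) = 0.9467
N(d₁) = N(0.92) = 0.8212;  N(d₂) = N(0.45) = 0.6736
C = 80·0.9770·0.8212 − 60·0.9467·0.6736 = 64.1850 − 38.2618 = 25.9232

€25.92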